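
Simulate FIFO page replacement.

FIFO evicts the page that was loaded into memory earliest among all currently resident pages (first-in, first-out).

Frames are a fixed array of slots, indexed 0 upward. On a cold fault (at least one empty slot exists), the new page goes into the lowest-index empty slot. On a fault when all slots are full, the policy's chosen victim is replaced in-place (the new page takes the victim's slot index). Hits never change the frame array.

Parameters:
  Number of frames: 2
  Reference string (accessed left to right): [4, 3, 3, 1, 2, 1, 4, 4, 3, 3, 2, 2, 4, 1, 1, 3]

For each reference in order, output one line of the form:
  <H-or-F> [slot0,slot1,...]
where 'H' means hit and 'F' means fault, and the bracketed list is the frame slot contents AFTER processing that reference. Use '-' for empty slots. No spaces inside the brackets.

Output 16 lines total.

F [4,-]
F [4,3]
H [4,3]
F [1,3]
F [1,2]
H [1,2]
F [4,2]
H [4,2]
F [4,3]
H [4,3]
F [2,3]
H [2,3]
F [2,4]
F [1,4]
H [1,4]
F [1,3]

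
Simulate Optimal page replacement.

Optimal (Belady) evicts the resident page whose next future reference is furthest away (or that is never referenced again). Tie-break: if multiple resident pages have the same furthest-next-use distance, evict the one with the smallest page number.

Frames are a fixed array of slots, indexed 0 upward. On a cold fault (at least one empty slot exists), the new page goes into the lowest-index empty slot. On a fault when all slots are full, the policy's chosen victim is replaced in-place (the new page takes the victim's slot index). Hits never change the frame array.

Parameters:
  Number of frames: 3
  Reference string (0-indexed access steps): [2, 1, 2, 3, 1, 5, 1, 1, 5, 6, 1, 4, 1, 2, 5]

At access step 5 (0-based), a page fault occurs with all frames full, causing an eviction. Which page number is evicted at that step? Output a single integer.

Step 0: ref 2 -> FAULT, frames=[2,-,-]
Step 1: ref 1 -> FAULT, frames=[2,1,-]
Step 2: ref 2 -> HIT, frames=[2,1,-]
Step 3: ref 3 -> FAULT, frames=[2,1,3]
Step 4: ref 1 -> HIT, frames=[2,1,3]
Step 5: ref 5 -> FAULT, evict 3, frames=[2,1,5]
At step 5: evicted page 3

Answer: 3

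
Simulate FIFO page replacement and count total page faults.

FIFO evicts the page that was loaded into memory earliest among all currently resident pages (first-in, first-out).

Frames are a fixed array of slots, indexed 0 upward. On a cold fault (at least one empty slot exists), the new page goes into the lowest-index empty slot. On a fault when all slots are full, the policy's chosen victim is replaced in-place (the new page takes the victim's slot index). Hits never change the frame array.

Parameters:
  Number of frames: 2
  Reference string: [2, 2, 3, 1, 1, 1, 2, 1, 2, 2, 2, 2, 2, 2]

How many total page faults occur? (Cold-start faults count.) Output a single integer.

Answer: 4

Derivation:
Step 0: ref 2 → FAULT, frames=[2,-]
Step 1: ref 2 → HIT, frames=[2,-]
Step 2: ref 3 → FAULT, frames=[2,3]
Step 3: ref 1 → FAULT (evict 2), frames=[1,3]
Step 4: ref 1 → HIT, frames=[1,3]
Step 5: ref 1 → HIT, frames=[1,3]
Step 6: ref 2 → FAULT (evict 3), frames=[1,2]
Step 7: ref 1 → HIT, frames=[1,2]
Step 8: ref 2 → HIT, frames=[1,2]
Step 9: ref 2 → HIT, frames=[1,2]
Step 10: ref 2 → HIT, frames=[1,2]
Step 11: ref 2 → HIT, frames=[1,2]
Step 12: ref 2 → HIT, frames=[1,2]
Step 13: ref 2 → HIT, frames=[1,2]
Total faults: 4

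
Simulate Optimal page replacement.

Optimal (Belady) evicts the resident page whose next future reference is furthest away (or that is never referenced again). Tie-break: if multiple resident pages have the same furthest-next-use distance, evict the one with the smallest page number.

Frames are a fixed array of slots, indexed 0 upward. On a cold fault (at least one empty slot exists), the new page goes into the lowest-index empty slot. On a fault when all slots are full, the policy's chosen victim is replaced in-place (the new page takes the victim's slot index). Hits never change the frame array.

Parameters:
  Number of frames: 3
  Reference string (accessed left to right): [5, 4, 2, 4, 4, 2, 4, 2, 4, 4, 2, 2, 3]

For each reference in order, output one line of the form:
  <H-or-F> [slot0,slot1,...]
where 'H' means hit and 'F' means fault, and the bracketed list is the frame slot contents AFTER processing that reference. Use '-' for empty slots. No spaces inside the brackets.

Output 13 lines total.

F [5,-,-]
F [5,4,-]
F [5,4,2]
H [5,4,2]
H [5,4,2]
H [5,4,2]
H [5,4,2]
H [5,4,2]
H [5,4,2]
H [5,4,2]
H [5,4,2]
H [5,4,2]
F [5,4,3]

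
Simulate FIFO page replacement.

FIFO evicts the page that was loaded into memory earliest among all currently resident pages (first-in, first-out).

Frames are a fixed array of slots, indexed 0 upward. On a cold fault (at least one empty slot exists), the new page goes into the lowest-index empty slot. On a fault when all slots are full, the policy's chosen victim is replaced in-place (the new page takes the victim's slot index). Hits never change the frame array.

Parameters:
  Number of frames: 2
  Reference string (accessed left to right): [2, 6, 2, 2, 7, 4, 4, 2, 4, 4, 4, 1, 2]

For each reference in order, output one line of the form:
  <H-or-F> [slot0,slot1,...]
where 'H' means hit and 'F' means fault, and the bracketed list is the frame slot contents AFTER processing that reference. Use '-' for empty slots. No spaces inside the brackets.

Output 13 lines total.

F [2,-]
F [2,6]
H [2,6]
H [2,6]
F [7,6]
F [7,4]
H [7,4]
F [2,4]
H [2,4]
H [2,4]
H [2,4]
F [2,1]
H [2,1]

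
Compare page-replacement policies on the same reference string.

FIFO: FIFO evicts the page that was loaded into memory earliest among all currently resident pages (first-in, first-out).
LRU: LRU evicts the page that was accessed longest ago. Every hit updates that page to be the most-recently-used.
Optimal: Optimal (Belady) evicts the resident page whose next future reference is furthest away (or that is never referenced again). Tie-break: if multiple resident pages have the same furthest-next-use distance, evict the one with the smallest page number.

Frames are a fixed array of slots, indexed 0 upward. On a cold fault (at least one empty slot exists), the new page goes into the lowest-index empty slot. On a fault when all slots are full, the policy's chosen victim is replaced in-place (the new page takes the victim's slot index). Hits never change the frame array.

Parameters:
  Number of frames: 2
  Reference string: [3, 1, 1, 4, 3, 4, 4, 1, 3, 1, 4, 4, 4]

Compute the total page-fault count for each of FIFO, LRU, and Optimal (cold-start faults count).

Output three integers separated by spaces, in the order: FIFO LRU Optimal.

Answer: 6 7 5

Derivation:
--- FIFO ---
  step 0: ref 3 -> FAULT, frames=[3,-] (faults so far: 1)
  step 1: ref 1 -> FAULT, frames=[3,1] (faults so far: 2)
  step 2: ref 1 -> HIT, frames=[3,1] (faults so far: 2)
  step 3: ref 4 -> FAULT, evict 3, frames=[4,1] (faults so far: 3)
  step 4: ref 3 -> FAULT, evict 1, frames=[4,3] (faults so far: 4)
  step 5: ref 4 -> HIT, frames=[4,3] (faults so far: 4)
  step 6: ref 4 -> HIT, frames=[4,3] (faults so far: 4)
  step 7: ref 1 -> FAULT, evict 4, frames=[1,3] (faults so far: 5)
  step 8: ref 3 -> HIT, frames=[1,3] (faults so far: 5)
  step 9: ref 1 -> HIT, frames=[1,3] (faults so far: 5)
  step 10: ref 4 -> FAULT, evict 3, frames=[1,4] (faults so far: 6)
  step 11: ref 4 -> HIT, frames=[1,4] (faults so far: 6)
  step 12: ref 4 -> HIT, frames=[1,4] (faults so far: 6)
  FIFO total faults: 6
--- LRU ---
  step 0: ref 3 -> FAULT, frames=[3,-] (faults so far: 1)
  step 1: ref 1 -> FAULT, frames=[3,1] (faults so far: 2)
  step 2: ref 1 -> HIT, frames=[3,1] (faults so far: 2)
  step 3: ref 4 -> FAULT, evict 3, frames=[4,1] (faults so far: 3)
  step 4: ref 3 -> FAULT, evict 1, frames=[4,3] (faults so far: 4)
  step 5: ref 4 -> HIT, frames=[4,3] (faults so far: 4)
  step 6: ref 4 -> HIT, frames=[4,3] (faults so far: 4)
  step 7: ref 1 -> FAULT, evict 3, frames=[4,1] (faults so far: 5)
  step 8: ref 3 -> FAULT, evict 4, frames=[3,1] (faults so far: 6)
  step 9: ref 1 -> HIT, frames=[3,1] (faults so far: 6)
  step 10: ref 4 -> FAULT, evict 3, frames=[4,1] (faults so far: 7)
  step 11: ref 4 -> HIT, frames=[4,1] (faults so far: 7)
  step 12: ref 4 -> HIT, frames=[4,1] (faults so far: 7)
  LRU total faults: 7
--- Optimal ---
  step 0: ref 3 -> FAULT, frames=[3,-] (faults so far: 1)
  step 1: ref 1 -> FAULT, frames=[3,1] (faults so far: 2)
  step 2: ref 1 -> HIT, frames=[3,1] (faults so far: 2)
  step 3: ref 4 -> FAULT, evict 1, frames=[3,4] (faults so far: 3)
  step 4: ref 3 -> HIT, frames=[3,4] (faults so far: 3)
  step 5: ref 4 -> HIT, frames=[3,4] (faults so far: 3)
  step 6: ref 4 -> HIT, frames=[3,4] (faults so far: 3)
  step 7: ref 1 -> FAULT, evict 4, frames=[3,1] (faults so far: 4)
  step 8: ref 3 -> HIT, frames=[3,1] (faults so far: 4)
  step 9: ref 1 -> HIT, frames=[3,1] (faults so far: 4)
  step 10: ref 4 -> FAULT, evict 1, frames=[3,4] (faults so far: 5)
  step 11: ref 4 -> HIT, frames=[3,4] (faults so far: 5)
  step 12: ref 4 -> HIT, frames=[3,4] (faults so far: 5)
  Optimal total faults: 5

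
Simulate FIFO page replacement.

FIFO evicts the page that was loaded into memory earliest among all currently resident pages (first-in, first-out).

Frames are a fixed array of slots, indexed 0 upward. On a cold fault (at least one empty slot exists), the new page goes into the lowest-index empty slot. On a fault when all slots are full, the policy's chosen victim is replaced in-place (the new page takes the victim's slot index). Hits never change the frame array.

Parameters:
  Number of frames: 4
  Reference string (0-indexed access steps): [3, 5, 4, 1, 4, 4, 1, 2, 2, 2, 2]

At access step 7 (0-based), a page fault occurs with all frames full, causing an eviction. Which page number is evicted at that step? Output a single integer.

Step 0: ref 3 -> FAULT, frames=[3,-,-,-]
Step 1: ref 5 -> FAULT, frames=[3,5,-,-]
Step 2: ref 4 -> FAULT, frames=[3,5,4,-]
Step 3: ref 1 -> FAULT, frames=[3,5,4,1]
Step 4: ref 4 -> HIT, frames=[3,5,4,1]
Step 5: ref 4 -> HIT, frames=[3,5,4,1]
Step 6: ref 1 -> HIT, frames=[3,5,4,1]
Step 7: ref 2 -> FAULT, evict 3, frames=[2,5,4,1]
At step 7: evicted page 3

Answer: 3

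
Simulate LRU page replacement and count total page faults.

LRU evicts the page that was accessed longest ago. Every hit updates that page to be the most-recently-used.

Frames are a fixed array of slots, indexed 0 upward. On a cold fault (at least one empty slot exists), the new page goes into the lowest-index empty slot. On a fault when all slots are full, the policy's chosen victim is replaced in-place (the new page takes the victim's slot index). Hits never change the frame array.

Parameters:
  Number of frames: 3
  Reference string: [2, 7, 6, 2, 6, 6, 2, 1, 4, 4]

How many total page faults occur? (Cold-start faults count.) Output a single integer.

Answer: 5

Derivation:
Step 0: ref 2 → FAULT, frames=[2,-,-]
Step 1: ref 7 → FAULT, frames=[2,7,-]
Step 2: ref 6 → FAULT, frames=[2,7,6]
Step 3: ref 2 → HIT, frames=[2,7,6]
Step 4: ref 6 → HIT, frames=[2,7,6]
Step 5: ref 6 → HIT, frames=[2,7,6]
Step 6: ref 2 → HIT, frames=[2,7,6]
Step 7: ref 1 → FAULT (evict 7), frames=[2,1,6]
Step 8: ref 4 → FAULT (evict 6), frames=[2,1,4]
Step 9: ref 4 → HIT, frames=[2,1,4]
Total faults: 5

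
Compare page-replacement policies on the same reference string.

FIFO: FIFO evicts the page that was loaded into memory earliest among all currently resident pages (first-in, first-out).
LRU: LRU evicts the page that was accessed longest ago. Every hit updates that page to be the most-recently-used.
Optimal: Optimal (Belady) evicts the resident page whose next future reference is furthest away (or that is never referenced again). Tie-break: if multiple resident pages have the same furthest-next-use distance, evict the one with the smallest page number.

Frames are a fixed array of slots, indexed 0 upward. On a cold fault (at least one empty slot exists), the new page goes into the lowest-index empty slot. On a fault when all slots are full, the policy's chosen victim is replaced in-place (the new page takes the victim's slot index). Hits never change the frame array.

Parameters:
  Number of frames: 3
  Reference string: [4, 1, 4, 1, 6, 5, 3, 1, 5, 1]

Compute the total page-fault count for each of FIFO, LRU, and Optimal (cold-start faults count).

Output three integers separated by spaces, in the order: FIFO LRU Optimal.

Answer: 6 6 5

Derivation:
--- FIFO ---
  step 0: ref 4 -> FAULT, frames=[4,-,-] (faults so far: 1)
  step 1: ref 1 -> FAULT, frames=[4,1,-] (faults so far: 2)
  step 2: ref 4 -> HIT, frames=[4,1,-] (faults so far: 2)
  step 3: ref 1 -> HIT, frames=[4,1,-] (faults so far: 2)
  step 4: ref 6 -> FAULT, frames=[4,1,6] (faults so far: 3)
  step 5: ref 5 -> FAULT, evict 4, frames=[5,1,6] (faults so far: 4)
  step 6: ref 3 -> FAULT, evict 1, frames=[5,3,6] (faults so far: 5)
  step 7: ref 1 -> FAULT, evict 6, frames=[5,3,1] (faults so far: 6)
  step 8: ref 5 -> HIT, frames=[5,3,1] (faults so far: 6)
  step 9: ref 1 -> HIT, frames=[5,3,1] (faults so far: 6)
  FIFO total faults: 6
--- LRU ---
  step 0: ref 4 -> FAULT, frames=[4,-,-] (faults so far: 1)
  step 1: ref 1 -> FAULT, frames=[4,1,-] (faults so far: 2)
  step 2: ref 4 -> HIT, frames=[4,1,-] (faults so far: 2)
  step 3: ref 1 -> HIT, frames=[4,1,-] (faults so far: 2)
  step 4: ref 6 -> FAULT, frames=[4,1,6] (faults so far: 3)
  step 5: ref 5 -> FAULT, evict 4, frames=[5,1,6] (faults so far: 4)
  step 6: ref 3 -> FAULT, evict 1, frames=[5,3,6] (faults so far: 5)
  step 7: ref 1 -> FAULT, evict 6, frames=[5,3,1] (faults so far: 6)
  step 8: ref 5 -> HIT, frames=[5,3,1] (faults so far: 6)
  step 9: ref 1 -> HIT, frames=[5,3,1] (faults so far: 6)
  LRU total faults: 6
--- Optimal ---
  step 0: ref 4 -> FAULT, frames=[4,-,-] (faults so far: 1)
  step 1: ref 1 -> FAULT, frames=[4,1,-] (faults so far: 2)
  step 2: ref 4 -> HIT, frames=[4,1,-] (faults so far: 2)
  step 3: ref 1 -> HIT, frames=[4,1,-] (faults so far: 2)
  step 4: ref 6 -> FAULT, frames=[4,1,6] (faults so far: 3)
  step 5: ref 5 -> FAULT, evict 4, frames=[5,1,6] (faults so far: 4)
  step 6: ref 3 -> FAULT, evict 6, frames=[5,1,3] (faults so far: 5)
  step 7: ref 1 -> HIT, frames=[5,1,3] (faults so far: 5)
  step 8: ref 5 -> HIT, frames=[5,1,3] (faults so far: 5)
  step 9: ref 1 -> HIT, frames=[5,1,3] (faults so far: 5)
  Optimal total faults: 5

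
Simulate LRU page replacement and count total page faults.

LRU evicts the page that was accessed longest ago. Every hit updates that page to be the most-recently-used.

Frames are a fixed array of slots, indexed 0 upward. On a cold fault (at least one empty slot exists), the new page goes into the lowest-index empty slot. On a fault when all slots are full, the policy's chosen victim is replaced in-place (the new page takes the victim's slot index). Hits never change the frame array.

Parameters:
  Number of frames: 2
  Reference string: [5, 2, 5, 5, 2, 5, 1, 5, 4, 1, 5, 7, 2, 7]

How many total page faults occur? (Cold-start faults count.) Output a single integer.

Answer: 8

Derivation:
Step 0: ref 5 → FAULT, frames=[5,-]
Step 1: ref 2 → FAULT, frames=[5,2]
Step 2: ref 5 → HIT, frames=[5,2]
Step 3: ref 5 → HIT, frames=[5,2]
Step 4: ref 2 → HIT, frames=[5,2]
Step 5: ref 5 → HIT, frames=[5,2]
Step 6: ref 1 → FAULT (evict 2), frames=[5,1]
Step 7: ref 5 → HIT, frames=[5,1]
Step 8: ref 4 → FAULT (evict 1), frames=[5,4]
Step 9: ref 1 → FAULT (evict 5), frames=[1,4]
Step 10: ref 5 → FAULT (evict 4), frames=[1,5]
Step 11: ref 7 → FAULT (evict 1), frames=[7,5]
Step 12: ref 2 → FAULT (evict 5), frames=[7,2]
Step 13: ref 7 → HIT, frames=[7,2]
Total faults: 8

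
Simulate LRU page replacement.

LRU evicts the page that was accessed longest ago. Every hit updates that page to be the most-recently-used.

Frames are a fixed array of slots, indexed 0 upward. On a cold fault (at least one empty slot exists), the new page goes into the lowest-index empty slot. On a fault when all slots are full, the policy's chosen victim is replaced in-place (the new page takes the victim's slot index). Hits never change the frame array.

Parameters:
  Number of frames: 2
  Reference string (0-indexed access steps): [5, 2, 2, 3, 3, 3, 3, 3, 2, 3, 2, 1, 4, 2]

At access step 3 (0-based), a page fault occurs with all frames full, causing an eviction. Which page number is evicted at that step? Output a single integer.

Step 0: ref 5 -> FAULT, frames=[5,-]
Step 1: ref 2 -> FAULT, frames=[5,2]
Step 2: ref 2 -> HIT, frames=[5,2]
Step 3: ref 3 -> FAULT, evict 5, frames=[3,2]
At step 3: evicted page 5

Answer: 5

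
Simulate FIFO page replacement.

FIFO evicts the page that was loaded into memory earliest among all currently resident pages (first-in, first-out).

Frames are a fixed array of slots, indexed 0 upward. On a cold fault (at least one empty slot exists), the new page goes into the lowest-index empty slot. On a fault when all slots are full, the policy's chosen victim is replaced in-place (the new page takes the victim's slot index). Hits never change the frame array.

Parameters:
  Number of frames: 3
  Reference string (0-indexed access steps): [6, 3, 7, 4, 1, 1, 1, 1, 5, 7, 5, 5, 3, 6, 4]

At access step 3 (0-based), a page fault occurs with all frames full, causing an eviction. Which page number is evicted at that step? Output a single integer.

Step 0: ref 6 -> FAULT, frames=[6,-,-]
Step 1: ref 3 -> FAULT, frames=[6,3,-]
Step 2: ref 7 -> FAULT, frames=[6,3,7]
Step 3: ref 4 -> FAULT, evict 6, frames=[4,3,7]
At step 3: evicted page 6

Answer: 6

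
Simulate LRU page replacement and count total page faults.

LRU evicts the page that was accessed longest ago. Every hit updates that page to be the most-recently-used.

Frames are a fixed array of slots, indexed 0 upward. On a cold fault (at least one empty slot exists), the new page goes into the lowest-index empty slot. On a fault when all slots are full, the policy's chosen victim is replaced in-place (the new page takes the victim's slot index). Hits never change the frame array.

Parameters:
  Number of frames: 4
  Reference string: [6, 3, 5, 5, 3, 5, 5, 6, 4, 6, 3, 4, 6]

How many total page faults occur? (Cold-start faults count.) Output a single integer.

Answer: 4

Derivation:
Step 0: ref 6 → FAULT, frames=[6,-,-,-]
Step 1: ref 3 → FAULT, frames=[6,3,-,-]
Step 2: ref 5 → FAULT, frames=[6,3,5,-]
Step 3: ref 5 → HIT, frames=[6,3,5,-]
Step 4: ref 3 → HIT, frames=[6,3,5,-]
Step 5: ref 5 → HIT, frames=[6,3,5,-]
Step 6: ref 5 → HIT, frames=[6,3,5,-]
Step 7: ref 6 → HIT, frames=[6,3,5,-]
Step 8: ref 4 → FAULT, frames=[6,3,5,4]
Step 9: ref 6 → HIT, frames=[6,3,5,4]
Step 10: ref 3 → HIT, frames=[6,3,5,4]
Step 11: ref 4 → HIT, frames=[6,3,5,4]
Step 12: ref 6 → HIT, frames=[6,3,5,4]
Total faults: 4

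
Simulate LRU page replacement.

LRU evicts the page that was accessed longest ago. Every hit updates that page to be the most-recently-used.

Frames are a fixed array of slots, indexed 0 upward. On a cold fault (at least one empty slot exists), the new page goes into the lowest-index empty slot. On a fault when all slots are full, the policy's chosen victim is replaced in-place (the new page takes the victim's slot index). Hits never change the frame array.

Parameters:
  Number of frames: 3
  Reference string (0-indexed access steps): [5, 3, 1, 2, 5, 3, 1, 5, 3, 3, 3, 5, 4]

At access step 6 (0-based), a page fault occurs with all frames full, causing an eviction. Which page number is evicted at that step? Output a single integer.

Answer: 2

Derivation:
Step 0: ref 5 -> FAULT, frames=[5,-,-]
Step 1: ref 3 -> FAULT, frames=[5,3,-]
Step 2: ref 1 -> FAULT, frames=[5,3,1]
Step 3: ref 2 -> FAULT, evict 5, frames=[2,3,1]
Step 4: ref 5 -> FAULT, evict 3, frames=[2,5,1]
Step 5: ref 3 -> FAULT, evict 1, frames=[2,5,3]
Step 6: ref 1 -> FAULT, evict 2, frames=[1,5,3]
At step 6: evicted page 2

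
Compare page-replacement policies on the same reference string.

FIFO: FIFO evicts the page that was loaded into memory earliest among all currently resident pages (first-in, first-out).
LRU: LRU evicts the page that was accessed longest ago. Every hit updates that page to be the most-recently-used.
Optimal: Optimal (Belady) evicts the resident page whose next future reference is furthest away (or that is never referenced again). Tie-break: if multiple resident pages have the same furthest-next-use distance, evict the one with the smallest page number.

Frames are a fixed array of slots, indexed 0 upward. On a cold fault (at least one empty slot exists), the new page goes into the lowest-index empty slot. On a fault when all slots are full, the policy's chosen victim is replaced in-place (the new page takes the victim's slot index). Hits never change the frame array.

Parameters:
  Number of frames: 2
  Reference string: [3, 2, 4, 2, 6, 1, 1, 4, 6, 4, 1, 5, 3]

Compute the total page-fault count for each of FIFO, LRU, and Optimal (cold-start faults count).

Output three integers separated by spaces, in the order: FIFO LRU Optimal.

--- FIFO ---
  step 0: ref 3 -> FAULT, frames=[3,-] (faults so far: 1)
  step 1: ref 2 -> FAULT, frames=[3,2] (faults so far: 2)
  step 2: ref 4 -> FAULT, evict 3, frames=[4,2] (faults so far: 3)
  step 3: ref 2 -> HIT, frames=[4,2] (faults so far: 3)
  step 4: ref 6 -> FAULT, evict 2, frames=[4,6] (faults so far: 4)
  step 5: ref 1 -> FAULT, evict 4, frames=[1,6] (faults so far: 5)
  step 6: ref 1 -> HIT, frames=[1,6] (faults so far: 5)
  step 7: ref 4 -> FAULT, evict 6, frames=[1,4] (faults so far: 6)
  step 8: ref 6 -> FAULT, evict 1, frames=[6,4] (faults so far: 7)
  step 9: ref 4 -> HIT, frames=[6,4] (faults so far: 7)
  step 10: ref 1 -> FAULT, evict 4, frames=[6,1] (faults so far: 8)
  step 11: ref 5 -> FAULT, evict 6, frames=[5,1] (faults so far: 9)
  step 12: ref 3 -> FAULT, evict 1, frames=[5,3] (faults so far: 10)
  FIFO total faults: 10
--- LRU ---
  step 0: ref 3 -> FAULT, frames=[3,-] (faults so far: 1)
  step 1: ref 2 -> FAULT, frames=[3,2] (faults so far: 2)
  step 2: ref 4 -> FAULT, evict 3, frames=[4,2] (faults so far: 3)
  step 3: ref 2 -> HIT, frames=[4,2] (faults so far: 3)
  step 4: ref 6 -> FAULT, evict 4, frames=[6,2] (faults so far: 4)
  step 5: ref 1 -> FAULT, evict 2, frames=[6,1] (faults so far: 5)
  step 6: ref 1 -> HIT, frames=[6,1] (faults so far: 5)
  step 7: ref 4 -> FAULT, evict 6, frames=[4,1] (faults so far: 6)
  step 8: ref 6 -> FAULT, evict 1, frames=[4,6] (faults so far: 7)
  step 9: ref 4 -> HIT, frames=[4,6] (faults so far: 7)
  step 10: ref 1 -> FAULT, evict 6, frames=[4,1] (faults so far: 8)
  step 11: ref 5 -> FAULT, evict 4, frames=[5,1] (faults so far: 9)
  step 12: ref 3 -> FAULT, evict 1, frames=[5,3] (faults so far: 10)
  LRU total faults: 10
--- Optimal ---
  step 0: ref 3 -> FAULT, frames=[3,-] (faults so far: 1)
  step 1: ref 2 -> FAULT, frames=[3,2] (faults so far: 2)
  step 2: ref 4 -> FAULT, evict 3, frames=[4,2] (faults so far: 3)
  step 3: ref 2 -> HIT, frames=[4,2] (faults so far: 3)
  step 4: ref 6 -> FAULT, evict 2, frames=[4,6] (faults so far: 4)
  step 5: ref 1 -> FAULT, evict 6, frames=[4,1] (faults so far: 5)
  step 6: ref 1 -> HIT, frames=[4,1] (faults so far: 5)
  step 7: ref 4 -> HIT, frames=[4,1] (faults so far: 5)
  step 8: ref 6 -> FAULT, evict 1, frames=[4,6] (faults so far: 6)
  step 9: ref 4 -> HIT, frames=[4,6] (faults so far: 6)
  step 10: ref 1 -> FAULT, evict 4, frames=[1,6] (faults so far: 7)
  step 11: ref 5 -> FAULT, evict 1, frames=[5,6] (faults so far: 8)
  step 12: ref 3 -> FAULT, evict 5, frames=[3,6] (faults so far: 9)
  Optimal total faults: 9

Answer: 10 10 9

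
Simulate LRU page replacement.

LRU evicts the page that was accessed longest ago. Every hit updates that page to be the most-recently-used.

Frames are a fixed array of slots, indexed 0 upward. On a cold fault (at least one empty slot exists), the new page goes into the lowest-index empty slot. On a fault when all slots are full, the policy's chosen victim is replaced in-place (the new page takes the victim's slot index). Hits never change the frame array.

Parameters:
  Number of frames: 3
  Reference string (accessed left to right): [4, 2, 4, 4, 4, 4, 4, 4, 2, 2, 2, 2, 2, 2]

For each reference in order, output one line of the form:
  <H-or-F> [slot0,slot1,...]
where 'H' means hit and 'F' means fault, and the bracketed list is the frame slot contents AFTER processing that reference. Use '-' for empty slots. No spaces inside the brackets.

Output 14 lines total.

F [4,-,-]
F [4,2,-]
H [4,2,-]
H [4,2,-]
H [4,2,-]
H [4,2,-]
H [4,2,-]
H [4,2,-]
H [4,2,-]
H [4,2,-]
H [4,2,-]
H [4,2,-]
H [4,2,-]
H [4,2,-]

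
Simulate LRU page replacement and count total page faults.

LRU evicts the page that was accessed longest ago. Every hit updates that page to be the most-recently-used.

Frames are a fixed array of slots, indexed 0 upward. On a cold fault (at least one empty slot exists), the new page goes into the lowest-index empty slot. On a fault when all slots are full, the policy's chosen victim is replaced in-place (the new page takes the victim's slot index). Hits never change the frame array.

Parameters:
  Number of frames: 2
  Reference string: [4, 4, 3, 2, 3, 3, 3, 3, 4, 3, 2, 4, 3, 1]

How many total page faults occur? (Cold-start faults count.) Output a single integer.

Answer: 8

Derivation:
Step 0: ref 4 → FAULT, frames=[4,-]
Step 1: ref 4 → HIT, frames=[4,-]
Step 2: ref 3 → FAULT, frames=[4,3]
Step 3: ref 2 → FAULT (evict 4), frames=[2,3]
Step 4: ref 3 → HIT, frames=[2,3]
Step 5: ref 3 → HIT, frames=[2,3]
Step 6: ref 3 → HIT, frames=[2,3]
Step 7: ref 3 → HIT, frames=[2,3]
Step 8: ref 4 → FAULT (evict 2), frames=[4,3]
Step 9: ref 3 → HIT, frames=[4,3]
Step 10: ref 2 → FAULT (evict 4), frames=[2,3]
Step 11: ref 4 → FAULT (evict 3), frames=[2,4]
Step 12: ref 3 → FAULT (evict 2), frames=[3,4]
Step 13: ref 1 → FAULT (evict 4), frames=[3,1]
Total faults: 8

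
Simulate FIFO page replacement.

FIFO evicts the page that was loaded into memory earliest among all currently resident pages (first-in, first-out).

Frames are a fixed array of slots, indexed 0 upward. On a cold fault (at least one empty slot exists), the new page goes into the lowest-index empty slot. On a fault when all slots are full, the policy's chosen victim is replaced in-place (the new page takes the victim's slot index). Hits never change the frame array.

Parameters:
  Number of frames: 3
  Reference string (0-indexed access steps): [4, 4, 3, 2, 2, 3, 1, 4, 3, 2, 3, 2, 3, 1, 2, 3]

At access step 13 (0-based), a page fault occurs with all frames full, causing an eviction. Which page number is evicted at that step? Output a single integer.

Answer: 4

Derivation:
Step 0: ref 4 -> FAULT, frames=[4,-,-]
Step 1: ref 4 -> HIT, frames=[4,-,-]
Step 2: ref 3 -> FAULT, frames=[4,3,-]
Step 3: ref 2 -> FAULT, frames=[4,3,2]
Step 4: ref 2 -> HIT, frames=[4,3,2]
Step 5: ref 3 -> HIT, frames=[4,3,2]
Step 6: ref 1 -> FAULT, evict 4, frames=[1,3,2]
Step 7: ref 4 -> FAULT, evict 3, frames=[1,4,2]
Step 8: ref 3 -> FAULT, evict 2, frames=[1,4,3]
Step 9: ref 2 -> FAULT, evict 1, frames=[2,4,3]
Step 10: ref 3 -> HIT, frames=[2,4,3]
Step 11: ref 2 -> HIT, frames=[2,4,3]
Step 12: ref 3 -> HIT, frames=[2,4,3]
Step 13: ref 1 -> FAULT, evict 4, frames=[2,1,3]
At step 13: evicted page 4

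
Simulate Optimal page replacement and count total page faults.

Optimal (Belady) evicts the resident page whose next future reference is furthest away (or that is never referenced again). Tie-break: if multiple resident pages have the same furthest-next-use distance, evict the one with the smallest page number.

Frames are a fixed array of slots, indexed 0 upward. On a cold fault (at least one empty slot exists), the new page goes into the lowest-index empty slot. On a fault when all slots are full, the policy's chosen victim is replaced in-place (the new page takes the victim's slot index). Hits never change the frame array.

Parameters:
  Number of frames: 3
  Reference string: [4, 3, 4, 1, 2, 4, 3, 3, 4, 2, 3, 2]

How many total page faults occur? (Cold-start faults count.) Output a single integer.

Step 0: ref 4 → FAULT, frames=[4,-,-]
Step 1: ref 3 → FAULT, frames=[4,3,-]
Step 2: ref 4 → HIT, frames=[4,3,-]
Step 3: ref 1 → FAULT, frames=[4,3,1]
Step 4: ref 2 → FAULT (evict 1), frames=[4,3,2]
Step 5: ref 4 → HIT, frames=[4,3,2]
Step 6: ref 3 → HIT, frames=[4,3,2]
Step 7: ref 3 → HIT, frames=[4,3,2]
Step 8: ref 4 → HIT, frames=[4,3,2]
Step 9: ref 2 → HIT, frames=[4,3,2]
Step 10: ref 3 → HIT, frames=[4,3,2]
Step 11: ref 2 → HIT, frames=[4,3,2]
Total faults: 4

Answer: 4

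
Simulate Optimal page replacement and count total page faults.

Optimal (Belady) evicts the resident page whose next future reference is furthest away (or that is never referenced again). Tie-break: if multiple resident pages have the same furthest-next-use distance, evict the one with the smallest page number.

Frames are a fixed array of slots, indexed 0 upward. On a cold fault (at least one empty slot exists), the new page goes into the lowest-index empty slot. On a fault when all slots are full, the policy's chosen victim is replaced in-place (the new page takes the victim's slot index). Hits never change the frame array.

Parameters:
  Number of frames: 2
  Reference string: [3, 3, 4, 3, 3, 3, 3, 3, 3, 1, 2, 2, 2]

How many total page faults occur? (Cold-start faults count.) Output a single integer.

Step 0: ref 3 → FAULT, frames=[3,-]
Step 1: ref 3 → HIT, frames=[3,-]
Step 2: ref 4 → FAULT, frames=[3,4]
Step 3: ref 3 → HIT, frames=[3,4]
Step 4: ref 3 → HIT, frames=[3,4]
Step 5: ref 3 → HIT, frames=[3,4]
Step 6: ref 3 → HIT, frames=[3,4]
Step 7: ref 3 → HIT, frames=[3,4]
Step 8: ref 3 → HIT, frames=[3,4]
Step 9: ref 1 → FAULT (evict 3), frames=[1,4]
Step 10: ref 2 → FAULT (evict 1), frames=[2,4]
Step 11: ref 2 → HIT, frames=[2,4]
Step 12: ref 2 → HIT, frames=[2,4]
Total faults: 4

Answer: 4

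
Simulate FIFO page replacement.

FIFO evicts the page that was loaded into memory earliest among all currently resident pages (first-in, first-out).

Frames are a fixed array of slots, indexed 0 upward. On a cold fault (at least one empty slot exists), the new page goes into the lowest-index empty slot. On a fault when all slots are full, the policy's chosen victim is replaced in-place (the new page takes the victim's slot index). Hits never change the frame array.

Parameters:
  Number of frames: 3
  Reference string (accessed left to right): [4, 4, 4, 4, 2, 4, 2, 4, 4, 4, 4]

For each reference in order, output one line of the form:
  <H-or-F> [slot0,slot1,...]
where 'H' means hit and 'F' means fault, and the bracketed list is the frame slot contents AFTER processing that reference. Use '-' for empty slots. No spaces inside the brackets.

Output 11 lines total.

F [4,-,-]
H [4,-,-]
H [4,-,-]
H [4,-,-]
F [4,2,-]
H [4,2,-]
H [4,2,-]
H [4,2,-]
H [4,2,-]
H [4,2,-]
H [4,2,-]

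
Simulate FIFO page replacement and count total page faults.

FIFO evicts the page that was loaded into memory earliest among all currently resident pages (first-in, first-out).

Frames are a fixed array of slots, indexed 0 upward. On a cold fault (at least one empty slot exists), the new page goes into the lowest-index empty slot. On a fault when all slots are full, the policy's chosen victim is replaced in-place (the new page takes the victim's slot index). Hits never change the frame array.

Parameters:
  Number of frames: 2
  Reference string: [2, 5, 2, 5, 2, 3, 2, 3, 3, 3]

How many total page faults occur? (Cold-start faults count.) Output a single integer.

Step 0: ref 2 → FAULT, frames=[2,-]
Step 1: ref 5 → FAULT, frames=[2,5]
Step 2: ref 2 → HIT, frames=[2,5]
Step 3: ref 5 → HIT, frames=[2,5]
Step 4: ref 2 → HIT, frames=[2,5]
Step 5: ref 3 → FAULT (evict 2), frames=[3,5]
Step 6: ref 2 → FAULT (evict 5), frames=[3,2]
Step 7: ref 3 → HIT, frames=[3,2]
Step 8: ref 3 → HIT, frames=[3,2]
Step 9: ref 3 → HIT, frames=[3,2]
Total faults: 4

Answer: 4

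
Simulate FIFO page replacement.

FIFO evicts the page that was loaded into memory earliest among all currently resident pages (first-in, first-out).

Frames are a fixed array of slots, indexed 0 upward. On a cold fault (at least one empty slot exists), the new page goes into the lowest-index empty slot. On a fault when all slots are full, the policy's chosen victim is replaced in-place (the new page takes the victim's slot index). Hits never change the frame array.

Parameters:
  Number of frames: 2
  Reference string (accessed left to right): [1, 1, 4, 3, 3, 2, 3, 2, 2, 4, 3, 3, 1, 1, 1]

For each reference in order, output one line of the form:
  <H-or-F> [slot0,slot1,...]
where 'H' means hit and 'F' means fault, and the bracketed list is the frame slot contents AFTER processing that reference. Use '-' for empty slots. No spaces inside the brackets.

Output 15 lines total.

F [1,-]
H [1,-]
F [1,4]
F [3,4]
H [3,4]
F [3,2]
H [3,2]
H [3,2]
H [3,2]
F [4,2]
F [4,3]
H [4,3]
F [1,3]
H [1,3]
H [1,3]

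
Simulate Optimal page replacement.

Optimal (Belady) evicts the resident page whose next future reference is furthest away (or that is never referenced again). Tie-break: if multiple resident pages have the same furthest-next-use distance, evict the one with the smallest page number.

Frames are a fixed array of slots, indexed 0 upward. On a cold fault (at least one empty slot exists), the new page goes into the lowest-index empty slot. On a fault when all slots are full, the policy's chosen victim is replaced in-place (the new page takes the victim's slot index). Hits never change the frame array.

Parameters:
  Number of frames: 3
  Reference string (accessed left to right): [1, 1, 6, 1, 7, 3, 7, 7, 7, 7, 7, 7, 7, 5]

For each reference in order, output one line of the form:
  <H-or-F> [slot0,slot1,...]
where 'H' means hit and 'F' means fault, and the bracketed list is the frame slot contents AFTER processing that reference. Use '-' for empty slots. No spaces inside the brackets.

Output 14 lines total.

F [1,-,-]
H [1,-,-]
F [1,6,-]
H [1,6,-]
F [1,6,7]
F [3,6,7]
H [3,6,7]
H [3,6,7]
H [3,6,7]
H [3,6,7]
H [3,6,7]
H [3,6,7]
H [3,6,7]
F [5,6,7]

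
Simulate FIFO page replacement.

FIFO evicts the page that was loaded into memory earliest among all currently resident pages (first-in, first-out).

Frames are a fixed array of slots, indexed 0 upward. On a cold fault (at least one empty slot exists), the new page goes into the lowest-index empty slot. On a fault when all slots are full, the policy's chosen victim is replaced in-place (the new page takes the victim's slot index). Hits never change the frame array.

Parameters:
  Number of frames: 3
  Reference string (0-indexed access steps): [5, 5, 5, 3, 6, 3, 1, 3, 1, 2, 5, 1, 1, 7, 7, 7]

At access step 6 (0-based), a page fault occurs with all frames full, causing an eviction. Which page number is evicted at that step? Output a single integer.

Answer: 5

Derivation:
Step 0: ref 5 -> FAULT, frames=[5,-,-]
Step 1: ref 5 -> HIT, frames=[5,-,-]
Step 2: ref 5 -> HIT, frames=[5,-,-]
Step 3: ref 3 -> FAULT, frames=[5,3,-]
Step 4: ref 6 -> FAULT, frames=[5,3,6]
Step 5: ref 3 -> HIT, frames=[5,3,6]
Step 6: ref 1 -> FAULT, evict 5, frames=[1,3,6]
At step 6: evicted page 5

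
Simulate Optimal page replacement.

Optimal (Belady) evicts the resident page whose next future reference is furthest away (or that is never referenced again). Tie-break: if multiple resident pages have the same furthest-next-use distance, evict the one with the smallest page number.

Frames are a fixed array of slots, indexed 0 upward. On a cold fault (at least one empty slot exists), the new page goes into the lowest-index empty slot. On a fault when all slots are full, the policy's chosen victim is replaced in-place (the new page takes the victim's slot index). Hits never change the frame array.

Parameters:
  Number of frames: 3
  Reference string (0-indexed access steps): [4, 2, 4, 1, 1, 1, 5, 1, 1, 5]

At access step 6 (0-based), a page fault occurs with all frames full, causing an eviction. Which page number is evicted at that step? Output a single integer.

Step 0: ref 4 -> FAULT, frames=[4,-,-]
Step 1: ref 2 -> FAULT, frames=[4,2,-]
Step 2: ref 4 -> HIT, frames=[4,2,-]
Step 3: ref 1 -> FAULT, frames=[4,2,1]
Step 4: ref 1 -> HIT, frames=[4,2,1]
Step 5: ref 1 -> HIT, frames=[4,2,1]
Step 6: ref 5 -> FAULT, evict 2, frames=[4,5,1]
At step 6: evicted page 2

Answer: 2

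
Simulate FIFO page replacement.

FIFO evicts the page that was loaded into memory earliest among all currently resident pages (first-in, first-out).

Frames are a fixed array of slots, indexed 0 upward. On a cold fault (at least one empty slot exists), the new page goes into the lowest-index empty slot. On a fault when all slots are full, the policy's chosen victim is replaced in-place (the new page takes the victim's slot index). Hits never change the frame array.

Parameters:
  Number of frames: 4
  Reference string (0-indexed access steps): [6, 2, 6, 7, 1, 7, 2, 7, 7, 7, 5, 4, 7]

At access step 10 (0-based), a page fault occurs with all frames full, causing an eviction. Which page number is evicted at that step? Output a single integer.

Answer: 6

Derivation:
Step 0: ref 6 -> FAULT, frames=[6,-,-,-]
Step 1: ref 2 -> FAULT, frames=[6,2,-,-]
Step 2: ref 6 -> HIT, frames=[6,2,-,-]
Step 3: ref 7 -> FAULT, frames=[6,2,7,-]
Step 4: ref 1 -> FAULT, frames=[6,2,7,1]
Step 5: ref 7 -> HIT, frames=[6,2,7,1]
Step 6: ref 2 -> HIT, frames=[6,2,7,1]
Step 7: ref 7 -> HIT, frames=[6,2,7,1]
Step 8: ref 7 -> HIT, frames=[6,2,7,1]
Step 9: ref 7 -> HIT, frames=[6,2,7,1]
Step 10: ref 5 -> FAULT, evict 6, frames=[5,2,7,1]
At step 10: evicted page 6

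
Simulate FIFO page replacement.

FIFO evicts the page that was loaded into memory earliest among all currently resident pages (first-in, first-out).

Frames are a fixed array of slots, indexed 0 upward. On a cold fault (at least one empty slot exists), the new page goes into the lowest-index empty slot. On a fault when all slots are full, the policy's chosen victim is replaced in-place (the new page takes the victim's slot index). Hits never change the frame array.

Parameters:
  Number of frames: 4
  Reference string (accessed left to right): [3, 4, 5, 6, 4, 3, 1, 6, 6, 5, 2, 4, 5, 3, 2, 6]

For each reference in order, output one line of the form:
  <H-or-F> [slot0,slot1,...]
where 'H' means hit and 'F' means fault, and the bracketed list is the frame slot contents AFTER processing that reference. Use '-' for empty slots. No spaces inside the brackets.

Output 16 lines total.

F [3,-,-,-]
F [3,4,-,-]
F [3,4,5,-]
F [3,4,5,6]
H [3,4,5,6]
H [3,4,5,6]
F [1,4,5,6]
H [1,4,5,6]
H [1,4,5,6]
H [1,4,5,6]
F [1,2,5,6]
F [1,2,4,6]
F [1,2,4,5]
F [3,2,4,5]
H [3,2,4,5]
F [3,6,4,5]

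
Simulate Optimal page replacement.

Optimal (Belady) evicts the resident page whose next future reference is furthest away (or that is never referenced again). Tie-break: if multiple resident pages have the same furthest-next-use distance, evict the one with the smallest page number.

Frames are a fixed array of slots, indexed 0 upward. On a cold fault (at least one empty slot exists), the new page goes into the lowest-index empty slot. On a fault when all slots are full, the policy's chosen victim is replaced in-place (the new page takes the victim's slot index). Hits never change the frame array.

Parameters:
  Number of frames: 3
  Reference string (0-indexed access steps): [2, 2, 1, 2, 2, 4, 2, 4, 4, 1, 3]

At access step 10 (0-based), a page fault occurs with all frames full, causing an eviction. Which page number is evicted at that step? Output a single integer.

Answer: 1

Derivation:
Step 0: ref 2 -> FAULT, frames=[2,-,-]
Step 1: ref 2 -> HIT, frames=[2,-,-]
Step 2: ref 1 -> FAULT, frames=[2,1,-]
Step 3: ref 2 -> HIT, frames=[2,1,-]
Step 4: ref 2 -> HIT, frames=[2,1,-]
Step 5: ref 4 -> FAULT, frames=[2,1,4]
Step 6: ref 2 -> HIT, frames=[2,1,4]
Step 7: ref 4 -> HIT, frames=[2,1,4]
Step 8: ref 4 -> HIT, frames=[2,1,4]
Step 9: ref 1 -> HIT, frames=[2,1,4]
Step 10: ref 3 -> FAULT, evict 1, frames=[2,3,4]
At step 10: evicted page 1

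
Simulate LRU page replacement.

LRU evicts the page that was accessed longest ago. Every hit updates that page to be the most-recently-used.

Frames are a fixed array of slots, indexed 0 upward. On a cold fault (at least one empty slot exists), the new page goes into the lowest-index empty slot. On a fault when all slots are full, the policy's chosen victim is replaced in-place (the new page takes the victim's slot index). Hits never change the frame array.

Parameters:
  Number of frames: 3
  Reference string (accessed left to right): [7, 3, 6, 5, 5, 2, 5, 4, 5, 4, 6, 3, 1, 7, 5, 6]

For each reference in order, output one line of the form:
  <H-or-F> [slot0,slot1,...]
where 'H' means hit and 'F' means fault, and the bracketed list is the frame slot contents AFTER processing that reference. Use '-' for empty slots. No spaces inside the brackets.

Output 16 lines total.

F [7,-,-]
F [7,3,-]
F [7,3,6]
F [5,3,6]
H [5,3,6]
F [5,2,6]
H [5,2,6]
F [5,2,4]
H [5,2,4]
H [5,2,4]
F [5,6,4]
F [3,6,4]
F [3,6,1]
F [3,7,1]
F [5,7,1]
F [5,7,6]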